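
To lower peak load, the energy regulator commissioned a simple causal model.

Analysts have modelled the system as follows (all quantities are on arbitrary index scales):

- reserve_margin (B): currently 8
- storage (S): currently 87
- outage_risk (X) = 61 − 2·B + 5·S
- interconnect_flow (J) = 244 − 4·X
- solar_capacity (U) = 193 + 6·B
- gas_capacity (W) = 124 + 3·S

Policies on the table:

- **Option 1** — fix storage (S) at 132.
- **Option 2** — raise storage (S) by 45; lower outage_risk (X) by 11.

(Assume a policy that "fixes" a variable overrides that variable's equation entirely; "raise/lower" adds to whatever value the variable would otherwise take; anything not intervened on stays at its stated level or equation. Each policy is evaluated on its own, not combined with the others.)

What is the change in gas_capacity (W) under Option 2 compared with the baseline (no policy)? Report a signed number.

135

Baseline:
  S = 87
  W = 124 + 3·87 = 385
Option 2 (S + 45, X − 11):
  S = 87 + 45 = 132
  W = 124 + 3·132 = 520
Change in W: 520 − 385 = 135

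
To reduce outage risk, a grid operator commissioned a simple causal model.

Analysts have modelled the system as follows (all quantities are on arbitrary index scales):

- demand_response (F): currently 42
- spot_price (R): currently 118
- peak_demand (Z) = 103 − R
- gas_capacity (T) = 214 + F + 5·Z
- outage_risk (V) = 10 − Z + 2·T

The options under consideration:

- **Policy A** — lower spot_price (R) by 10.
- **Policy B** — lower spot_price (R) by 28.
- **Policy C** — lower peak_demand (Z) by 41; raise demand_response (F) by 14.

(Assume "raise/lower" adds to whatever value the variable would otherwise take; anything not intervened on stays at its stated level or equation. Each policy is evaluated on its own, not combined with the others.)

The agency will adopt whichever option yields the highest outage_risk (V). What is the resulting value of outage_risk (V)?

Policy A (R − 10):
  F = 42
  R = 118 − 10 = 108
  Z = 103 − 108 = -5
  T = 214 + 42 + 5·(-5) = 231
  V = 10 − (-5) + 2·231 = 477
Policy B (R − 28):
  F = 42
  R = 118 − 28 = 90
  Z = 103 − 90 = 13
  T = 214 + 42 + 5·13 = 321
  V = 10 − 13 + 2·321 = 639
Policy C (Z − 41, F + 14):
  F = 42 + 14 = 56
  R = 118
  Z = 103 − 118 (−41 from intervention) = -56
  T = 214 + 56 + 5·(-56) = -10
  V = 10 − (-56) + 2·(-10) = 46
Comparing — Policy A: V=477, Policy B: V=639, Policy C: V=46. Highest is 639 (Policy B).

639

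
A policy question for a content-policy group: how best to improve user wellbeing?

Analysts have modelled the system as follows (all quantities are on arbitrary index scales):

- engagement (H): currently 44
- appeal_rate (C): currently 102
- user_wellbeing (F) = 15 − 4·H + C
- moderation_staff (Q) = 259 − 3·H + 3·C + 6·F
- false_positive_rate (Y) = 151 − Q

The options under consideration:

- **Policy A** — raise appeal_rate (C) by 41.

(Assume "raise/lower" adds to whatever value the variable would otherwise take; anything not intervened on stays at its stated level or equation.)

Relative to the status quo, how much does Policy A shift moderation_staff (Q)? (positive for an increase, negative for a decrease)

369

Baseline:
  H = 44
  C = 102
  F = 15 − 4·44 + 102 = -59
  Q = 259 − 3·44 + 3·102 + 6·(-59) = 79
Policy A (C + 41):
  H = 44
  C = 102 + 41 = 143
  F = 15 − 4·44 + 143 = -18
  Q = 259 − 3·44 + 3·143 + 6·(-18) = 448
Change in Q: 448 − 79 = 369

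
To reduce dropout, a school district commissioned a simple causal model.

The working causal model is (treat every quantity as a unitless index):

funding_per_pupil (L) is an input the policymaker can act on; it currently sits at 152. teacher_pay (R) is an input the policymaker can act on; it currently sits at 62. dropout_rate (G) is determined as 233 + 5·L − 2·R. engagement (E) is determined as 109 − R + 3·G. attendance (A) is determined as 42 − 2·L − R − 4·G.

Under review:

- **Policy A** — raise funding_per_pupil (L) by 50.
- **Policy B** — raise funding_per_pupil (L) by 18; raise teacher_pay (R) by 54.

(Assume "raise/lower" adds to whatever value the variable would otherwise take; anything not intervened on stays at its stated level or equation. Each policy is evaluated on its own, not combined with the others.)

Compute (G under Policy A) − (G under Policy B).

268

Policy A (L + 50):
  L = 152 + 50 = 202
  R = 62
  G = 233 + 5·202 − 2·62 = 1119
Policy B (L + 18, R + 54):
  L = 152 + 18 = 170
  R = 62 + 54 = 116
  G = 233 + 5·170 − 2·116 = 851
G: 1119 − 851 = 268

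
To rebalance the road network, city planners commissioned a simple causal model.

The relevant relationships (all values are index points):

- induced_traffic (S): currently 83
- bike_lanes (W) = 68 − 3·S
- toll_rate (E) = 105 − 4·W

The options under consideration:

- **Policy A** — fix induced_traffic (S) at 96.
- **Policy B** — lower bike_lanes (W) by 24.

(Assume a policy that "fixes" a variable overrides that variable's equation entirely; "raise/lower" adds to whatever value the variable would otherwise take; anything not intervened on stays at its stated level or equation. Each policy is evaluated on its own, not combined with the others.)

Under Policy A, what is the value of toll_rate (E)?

985

Policy A (S := 96):
  S = 96
  W = 68 − 3·96 = -220
  E = 105 − 4·(-220) = 985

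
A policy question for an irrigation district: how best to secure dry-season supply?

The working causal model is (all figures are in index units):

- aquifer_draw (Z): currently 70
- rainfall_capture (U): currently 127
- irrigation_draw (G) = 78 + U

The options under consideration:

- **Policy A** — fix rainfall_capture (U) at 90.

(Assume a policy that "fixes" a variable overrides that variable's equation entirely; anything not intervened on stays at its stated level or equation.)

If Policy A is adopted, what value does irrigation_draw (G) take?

Policy A (U := 90):
  U = 90
  G = 78 + 90 = 168

168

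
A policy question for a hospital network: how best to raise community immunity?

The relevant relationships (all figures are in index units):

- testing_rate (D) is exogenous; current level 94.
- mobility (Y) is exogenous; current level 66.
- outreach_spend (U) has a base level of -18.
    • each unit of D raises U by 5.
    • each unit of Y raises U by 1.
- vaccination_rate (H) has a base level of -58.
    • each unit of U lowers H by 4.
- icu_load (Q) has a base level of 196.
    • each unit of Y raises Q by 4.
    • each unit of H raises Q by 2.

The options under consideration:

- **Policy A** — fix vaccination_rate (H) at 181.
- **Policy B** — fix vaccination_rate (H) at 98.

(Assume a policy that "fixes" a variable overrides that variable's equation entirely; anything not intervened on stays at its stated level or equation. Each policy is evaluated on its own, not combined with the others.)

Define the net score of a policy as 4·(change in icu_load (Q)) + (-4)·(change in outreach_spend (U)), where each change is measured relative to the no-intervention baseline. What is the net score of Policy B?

17824

Baseline:
  D = 94
  Y = 66
  U = -18 + 5·94 + 66 = 518
  H = -58 − 4·518 = -2130
  Q = 196 + 4·66 + 2·(-2130) = -3800
Policy B (H := 98):
  D = 94
  Y = 66
  U = -18 + 5·94 + 66 = 518
  H = 98
  Q = 196 + 4·66 + 2·98 = 656
ΔQ = 656 − (-3800) = 4456; ΔU = 518 − 518 = 0
Score = 4·4456 + (-4)·0 = 17824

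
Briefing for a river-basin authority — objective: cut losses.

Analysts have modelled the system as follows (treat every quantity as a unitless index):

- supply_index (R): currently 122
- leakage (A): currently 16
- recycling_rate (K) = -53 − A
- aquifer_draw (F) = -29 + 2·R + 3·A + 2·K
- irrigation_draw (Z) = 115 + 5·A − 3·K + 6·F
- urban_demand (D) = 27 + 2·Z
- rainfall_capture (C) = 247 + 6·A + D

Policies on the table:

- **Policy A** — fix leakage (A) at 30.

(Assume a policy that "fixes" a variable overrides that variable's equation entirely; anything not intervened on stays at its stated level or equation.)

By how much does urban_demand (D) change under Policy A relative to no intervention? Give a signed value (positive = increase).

Baseline:
  R = 122
  A = 16
  K = -53 − 16 = -69
  F = -29 + 2·122 + 3·16 + 2·(-69) = 125
  Z = 115 + 5·16 − 3·(-69) + 6·125 = 1152
  D = 27 + 2·1152 = 2331
Policy A (A := 30):
  R = 122
  A = 30
  K = -53 − 30 = -83
  F = -29 + 2·122 + 3·30 + 2·(-83) = 139
  Z = 115 + 5·30 − 3·(-83) + 6·139 = 1348
  D = 27 + 2·1348 = 2723
Change in D: 2723 − 2331 = 392

392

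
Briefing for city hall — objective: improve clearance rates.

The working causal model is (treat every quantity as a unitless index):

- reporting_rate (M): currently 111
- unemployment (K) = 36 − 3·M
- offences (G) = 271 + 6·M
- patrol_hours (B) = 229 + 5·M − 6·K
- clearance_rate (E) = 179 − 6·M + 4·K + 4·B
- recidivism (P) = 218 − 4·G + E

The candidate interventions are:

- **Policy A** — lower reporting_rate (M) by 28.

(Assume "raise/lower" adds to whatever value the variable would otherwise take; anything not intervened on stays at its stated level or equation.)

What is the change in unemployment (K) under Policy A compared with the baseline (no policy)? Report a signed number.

84

Baseline:
  M = 111
  K = 36 − 3·111 = -297
Policy A (M − 28):
  M = 111 − 28 = 83
  K = 36 − 3·83 = -213
Change in K: -213 − (-297) = 84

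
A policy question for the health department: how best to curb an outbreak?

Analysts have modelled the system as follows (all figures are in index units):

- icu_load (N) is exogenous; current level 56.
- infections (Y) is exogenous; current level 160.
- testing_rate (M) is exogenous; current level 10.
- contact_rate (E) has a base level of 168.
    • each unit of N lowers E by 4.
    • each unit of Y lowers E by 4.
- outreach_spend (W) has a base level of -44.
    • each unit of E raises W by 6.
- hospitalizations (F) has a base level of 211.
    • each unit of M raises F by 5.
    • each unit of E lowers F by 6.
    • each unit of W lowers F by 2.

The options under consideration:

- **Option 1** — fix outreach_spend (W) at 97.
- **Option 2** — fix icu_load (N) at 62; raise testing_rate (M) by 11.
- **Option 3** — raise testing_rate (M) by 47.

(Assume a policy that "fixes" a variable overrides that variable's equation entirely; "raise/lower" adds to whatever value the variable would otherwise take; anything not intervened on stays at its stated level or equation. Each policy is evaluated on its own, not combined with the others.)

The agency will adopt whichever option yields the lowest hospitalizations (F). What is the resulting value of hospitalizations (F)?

Option 1 (W := 97):
  N = 56
  Y = 160
  M = 10
  E = 168 − 4·56 − 4·160 = -696
  W = 97
  F = 211 + 5·10 − 6·(-696) − 2·97 = 4243
Option 2 (N := 62, M + 11):
  N = 62
  Y = 160
  M = 10 + 11 = 21
  E = 168 − 4·62 − 4·160 = -720
  W = -44 + 6·(-720) = -4364
  F = 211 + 5·21 − 6·(-720) − 2·(-4364) = 13364
Option 3 (M + 47):
  N = 56
  Y = 160
  M = 10 + 47 = 57
  E = 168 − 4·56 − 4·160 = -696
  W = -44 + 6·(-696) = -4220
  F = 211 + 5·57 − 6·(-696) − 2·(-4220) = 13112
Comparing — Option 1: F=4243, Option 2: F=13364, Option 3: F=13112. Lowest is 4243 (Option 1).

4243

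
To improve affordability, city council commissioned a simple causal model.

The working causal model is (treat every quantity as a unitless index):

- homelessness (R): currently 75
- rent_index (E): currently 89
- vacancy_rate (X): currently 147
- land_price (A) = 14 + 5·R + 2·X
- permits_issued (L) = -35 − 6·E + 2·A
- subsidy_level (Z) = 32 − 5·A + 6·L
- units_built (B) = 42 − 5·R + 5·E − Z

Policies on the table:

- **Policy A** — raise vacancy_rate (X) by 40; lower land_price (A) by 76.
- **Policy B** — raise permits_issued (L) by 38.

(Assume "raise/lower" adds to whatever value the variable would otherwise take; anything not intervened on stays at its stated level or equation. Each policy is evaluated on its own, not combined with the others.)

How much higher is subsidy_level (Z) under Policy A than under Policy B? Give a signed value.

Policy A (X + 40, A − 76):
  R = 75
  E = 89
  X = 147 + 40 = 187
  A = 14 + 5·75 + 2·187 (−76 from intervention) = 687
  L = -35 − 6·89 + 2·687 = 805
  Z = 32 − 5·687 + 6·805 = 1427
Policy B (L + 38):
  R = 75
  E = 89
  X = 147
  A = 14 + 5·75 + 2·147 = 683
  L = -35 − 6·89 + 2·683 (+38 from intervention) = 835
  Z = 32 − 5·683 + 6·835 = 1627
Z: 1427 − 1627 = -200

-200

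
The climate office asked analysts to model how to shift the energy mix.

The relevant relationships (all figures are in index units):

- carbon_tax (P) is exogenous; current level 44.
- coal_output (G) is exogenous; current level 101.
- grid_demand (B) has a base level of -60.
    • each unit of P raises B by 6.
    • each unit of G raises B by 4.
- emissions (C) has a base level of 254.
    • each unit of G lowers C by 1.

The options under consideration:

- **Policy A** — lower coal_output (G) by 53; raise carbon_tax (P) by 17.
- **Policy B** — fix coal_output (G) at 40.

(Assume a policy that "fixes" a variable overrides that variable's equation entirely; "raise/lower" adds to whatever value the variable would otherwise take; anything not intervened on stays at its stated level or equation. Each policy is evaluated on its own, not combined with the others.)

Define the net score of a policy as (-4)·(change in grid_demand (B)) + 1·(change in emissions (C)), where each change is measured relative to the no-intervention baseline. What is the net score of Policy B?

1037

Baseline:
  P = 44
  G = 101
  B = -60 + 6·44 + 4·101 = 608
  C = 254 − 101 = 153
Policy B (G := 40):
  P = 44
  G = 40
  B = -60 + 6·44 + 4·40 = 364
  C = 254 − 40 = 214
ΔB = 364 − 608 = -244; ΔC = 214 − 153 = 61
Score = (-4)·(-244) + 1·61 = 1037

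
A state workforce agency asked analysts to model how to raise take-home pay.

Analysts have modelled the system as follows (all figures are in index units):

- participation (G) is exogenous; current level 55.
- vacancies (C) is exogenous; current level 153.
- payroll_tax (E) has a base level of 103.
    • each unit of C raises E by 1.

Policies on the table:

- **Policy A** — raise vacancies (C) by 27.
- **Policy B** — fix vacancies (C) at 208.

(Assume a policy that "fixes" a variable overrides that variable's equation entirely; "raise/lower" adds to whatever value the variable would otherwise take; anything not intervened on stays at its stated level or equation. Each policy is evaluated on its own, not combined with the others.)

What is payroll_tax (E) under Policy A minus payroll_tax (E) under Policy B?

Policy A (C + 27):
  C = 153 + 27 = 180
  E = 103 + 180 = 283
Policy B (C := 208):
  C = 208
  E = 103 + 208 = 311
E: 283 − 311 = -28

-28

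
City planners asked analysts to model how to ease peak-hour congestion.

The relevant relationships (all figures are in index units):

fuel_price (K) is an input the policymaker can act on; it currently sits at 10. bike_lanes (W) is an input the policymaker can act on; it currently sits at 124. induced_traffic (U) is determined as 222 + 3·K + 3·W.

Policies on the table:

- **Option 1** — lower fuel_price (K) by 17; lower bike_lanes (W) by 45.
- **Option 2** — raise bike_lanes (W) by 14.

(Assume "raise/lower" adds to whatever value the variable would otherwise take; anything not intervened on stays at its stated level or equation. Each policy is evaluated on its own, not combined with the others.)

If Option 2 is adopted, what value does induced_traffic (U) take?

666

Option 2 (W + 14):
  K = 10
  W = 124 + 14 = 138
  U = 222 + 3·10 + 3·138 = 666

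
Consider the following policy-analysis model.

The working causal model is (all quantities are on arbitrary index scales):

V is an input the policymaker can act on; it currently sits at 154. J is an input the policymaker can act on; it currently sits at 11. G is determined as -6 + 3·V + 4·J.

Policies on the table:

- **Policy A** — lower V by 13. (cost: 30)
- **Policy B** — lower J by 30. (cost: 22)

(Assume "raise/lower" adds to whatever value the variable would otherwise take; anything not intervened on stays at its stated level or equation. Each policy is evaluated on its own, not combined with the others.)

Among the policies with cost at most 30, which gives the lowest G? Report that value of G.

Policy A (V − 13):
  V = 154 − 13 = 141
  J = 11
  G = -6 + 3·141 + 4·11 = 461
Policy B (J − 30):
  V = 154
  J = 11 − 30 = -19
  G = -6 + 3·154 + 4·(-19) = 380
Comparing — Policy A: G=461, Policy B: G=380. Lowest is 380 (Policy B).

380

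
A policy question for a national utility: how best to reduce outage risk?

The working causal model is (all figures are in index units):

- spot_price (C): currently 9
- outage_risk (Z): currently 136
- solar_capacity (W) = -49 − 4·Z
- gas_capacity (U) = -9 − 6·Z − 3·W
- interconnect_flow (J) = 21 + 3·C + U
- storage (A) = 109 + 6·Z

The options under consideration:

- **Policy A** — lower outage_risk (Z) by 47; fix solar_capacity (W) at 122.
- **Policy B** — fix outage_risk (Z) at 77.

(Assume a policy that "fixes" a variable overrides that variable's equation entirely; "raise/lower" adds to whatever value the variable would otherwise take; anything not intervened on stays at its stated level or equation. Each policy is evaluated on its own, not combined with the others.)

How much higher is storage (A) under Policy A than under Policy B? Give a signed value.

Policy A (Z − 47, W := 122):
  Z = 136 − 47 = 89
  A = 109 + 6·89 = 643
Policy B (Z := 77):
  Z = 77
  A = 109 + 6·77 = 571
A: 643 − 571 = 72

72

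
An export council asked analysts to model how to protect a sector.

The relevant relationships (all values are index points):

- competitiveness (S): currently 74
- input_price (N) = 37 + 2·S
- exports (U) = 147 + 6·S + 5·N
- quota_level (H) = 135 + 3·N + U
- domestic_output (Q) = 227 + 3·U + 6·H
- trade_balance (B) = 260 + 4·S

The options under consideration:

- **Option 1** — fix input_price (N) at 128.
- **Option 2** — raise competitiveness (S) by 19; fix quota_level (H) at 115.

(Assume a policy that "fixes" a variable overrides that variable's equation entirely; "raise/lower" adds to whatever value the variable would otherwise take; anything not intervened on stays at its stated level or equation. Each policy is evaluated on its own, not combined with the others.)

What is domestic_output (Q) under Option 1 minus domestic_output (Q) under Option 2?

8043

Option 1 (N := 128):
  S = 74
  N = 128
  U = 147 + 6·74 + 5·128 = 1231
  H = 135 + 3·128 + 1231 = 1750
  Q = 227 + 3·1231 + 6·1750 = 14420
Option 2 (S + 19, H := 115):
  S = 74 + 19 = 93
  N = 37 + 2·93 = 223
  U = 147 + 6·93 + 5·223 = 1820
  H = 115
  Q = 227 + 3·1820 + 6·115 = 6377
Q: 14420 − 6377 = 8043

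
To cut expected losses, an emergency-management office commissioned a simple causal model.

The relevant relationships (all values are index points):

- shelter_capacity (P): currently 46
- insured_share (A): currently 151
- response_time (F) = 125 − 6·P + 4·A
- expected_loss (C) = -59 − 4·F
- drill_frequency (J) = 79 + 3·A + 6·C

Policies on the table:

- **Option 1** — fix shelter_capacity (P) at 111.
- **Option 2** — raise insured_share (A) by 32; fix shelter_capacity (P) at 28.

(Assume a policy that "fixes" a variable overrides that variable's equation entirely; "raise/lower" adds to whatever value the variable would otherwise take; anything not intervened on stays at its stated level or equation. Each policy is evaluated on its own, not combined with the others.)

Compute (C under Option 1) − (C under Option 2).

Option 1 (P := 111):
  P = 111
  A = 151
  F = 125 − 6·111 + 4·151 = 63
  C = -59 − 4·63 = -311
Option 2 (A + 32, P := 28):
  P = 28
  A = 151 + 32 = 183
  F = 125 − 6·28 + 4·183 = 689
  C = -59 − 4·689 = -2815
C: -311 − (-2815) = 2504

2504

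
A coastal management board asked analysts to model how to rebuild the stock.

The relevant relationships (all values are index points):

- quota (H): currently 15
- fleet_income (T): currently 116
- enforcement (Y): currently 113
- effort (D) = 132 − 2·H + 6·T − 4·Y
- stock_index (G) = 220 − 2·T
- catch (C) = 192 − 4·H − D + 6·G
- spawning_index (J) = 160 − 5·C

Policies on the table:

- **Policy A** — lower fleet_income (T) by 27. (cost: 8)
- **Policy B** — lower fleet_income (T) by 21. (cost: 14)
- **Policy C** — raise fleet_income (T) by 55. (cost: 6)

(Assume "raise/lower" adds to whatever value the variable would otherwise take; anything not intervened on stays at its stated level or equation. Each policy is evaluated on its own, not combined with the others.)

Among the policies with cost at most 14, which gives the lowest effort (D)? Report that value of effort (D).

Policy A (T − 27):
  H = 15
  T = 116 − 27 = 89
  Y = 113
  D = 132 − 2·15 + 6·89 − 4·113 = 184
Policy B (T − 21):
  H = 15
  T = 116 − 21 = 95
  Y = 113
  D = 132 − 2·15 + 6·95 − 4·113 = 220
Policy C (T + 55):
  H = 15
  T = 116 + 55 = 171
  Y = 113
  D = 132 − 2·15 + 6·171 − 4·113 = 676
Comparing — Policy A: D=184, Policy B: D=220, Policy C: D=676. Lowest is 184 (Policy A).

184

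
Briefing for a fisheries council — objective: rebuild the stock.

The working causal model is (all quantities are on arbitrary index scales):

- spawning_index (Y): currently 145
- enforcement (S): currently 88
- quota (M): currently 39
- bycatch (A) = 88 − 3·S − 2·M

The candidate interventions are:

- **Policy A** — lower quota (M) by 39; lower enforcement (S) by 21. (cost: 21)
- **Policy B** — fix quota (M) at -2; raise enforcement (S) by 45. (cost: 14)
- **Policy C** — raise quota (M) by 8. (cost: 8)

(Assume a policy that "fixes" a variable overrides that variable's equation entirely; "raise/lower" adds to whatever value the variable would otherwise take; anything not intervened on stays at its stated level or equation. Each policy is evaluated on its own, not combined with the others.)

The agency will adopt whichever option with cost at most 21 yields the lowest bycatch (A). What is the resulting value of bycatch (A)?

Policy A (M − 39, S − 21):
  S = 88 − 21 = 67
  M = 39 − 39 = 0
  A = 88 − 3·67 − 2·0 = -113
Policy B (M := -2, S + 45):
  S = 88 + 45 = 133
  M = -2
  A = 88 − 3·133 − 2·(-2) = -307
Policy C (M + 8):
  S = 88
  M = 39 + 8 = 47
  A = 88 − 3·88 − 2·47 = -270
Comparing — Policy A: A=-113, Policy B: A=-307, Policy C: A=-270. Lowest is -307 (Policy B).

-307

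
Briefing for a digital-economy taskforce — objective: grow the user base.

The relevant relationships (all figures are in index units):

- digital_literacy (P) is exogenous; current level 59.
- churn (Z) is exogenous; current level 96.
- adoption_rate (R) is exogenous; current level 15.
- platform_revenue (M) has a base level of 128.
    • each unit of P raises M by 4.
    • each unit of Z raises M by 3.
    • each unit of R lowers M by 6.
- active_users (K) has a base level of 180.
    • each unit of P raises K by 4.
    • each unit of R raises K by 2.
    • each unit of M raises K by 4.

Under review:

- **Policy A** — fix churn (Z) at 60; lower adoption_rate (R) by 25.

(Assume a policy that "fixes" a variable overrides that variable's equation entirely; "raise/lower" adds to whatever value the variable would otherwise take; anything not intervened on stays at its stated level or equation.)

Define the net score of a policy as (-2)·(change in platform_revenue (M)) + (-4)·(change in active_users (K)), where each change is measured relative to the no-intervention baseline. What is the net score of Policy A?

-556

Baseline:
  P = 59
  Z = 96
  R = 15
  M = 128 + 4·59 + 3·96 − 6·15 = 562
  K = 180 + 4·59 + 2·15 + 4·562 = 2694
Policy A (Z := 60, R − 25):
  P = 59
  Z = 60
  R = 15 − 25 = -10
  M = 128 + 4·59 + 3·60 − 6·(-10) = 604
  K = 180 + 4·59 + 2·(-10) + 4·604 = 2812
ΔM = 604 − 562 = 42; ΔK = 2812 − 2694 = 118
Score = (-2)·42 + (-4)·118 = -556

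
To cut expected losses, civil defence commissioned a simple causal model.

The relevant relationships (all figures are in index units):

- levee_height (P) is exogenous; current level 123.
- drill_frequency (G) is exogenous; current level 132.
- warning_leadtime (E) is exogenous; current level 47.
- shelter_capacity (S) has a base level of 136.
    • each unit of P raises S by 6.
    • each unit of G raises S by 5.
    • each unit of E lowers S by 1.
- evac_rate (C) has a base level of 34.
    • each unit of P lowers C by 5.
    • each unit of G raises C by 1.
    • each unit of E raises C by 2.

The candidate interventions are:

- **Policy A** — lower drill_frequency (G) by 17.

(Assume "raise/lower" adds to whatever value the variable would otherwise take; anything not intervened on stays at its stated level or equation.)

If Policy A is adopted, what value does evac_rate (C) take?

Policy A (G − 17):
  P = 123
  G = 132 − 17 = 115
  E = 47
  C = 34 − 5·123 + 115 + 2·47 = -372

-372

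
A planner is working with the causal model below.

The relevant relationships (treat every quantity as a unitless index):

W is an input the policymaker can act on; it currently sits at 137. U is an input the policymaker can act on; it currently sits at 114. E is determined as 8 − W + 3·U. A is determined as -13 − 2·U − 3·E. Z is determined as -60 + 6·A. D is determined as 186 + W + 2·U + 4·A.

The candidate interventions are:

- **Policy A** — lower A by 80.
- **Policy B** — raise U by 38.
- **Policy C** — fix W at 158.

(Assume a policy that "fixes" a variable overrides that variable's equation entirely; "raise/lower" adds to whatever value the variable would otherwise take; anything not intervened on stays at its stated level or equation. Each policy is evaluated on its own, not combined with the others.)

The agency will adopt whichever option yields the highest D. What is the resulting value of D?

-2696

Policy A (A − 80):
  W = 137
  U = 114
  E = 8 − 137 + 3·114 = 213
  A = -13 − 2·114 − 3·213 (−80 from intervention) = -960
  D = 186 + 137 + 2·114 + 4·(-960) = -3289
Policy B (U + 38):
  W = 137
  U = 114 + 38 = 152
  E = 8 − 137 + 3·152 = 327
  A = -13 − 2·152 − 3·327 = -1298
  D = 186 + 137 + 2·152 + 4·(-1298) = -4565
Policy C (W := 158):
  W = 158
  U = 114
  E = 8 − 158 + 3·114 = 192
  A = -13 − 2·114 − 3·192 = -817
  D = 186 + 158 + 2·114 + 4·(-817) = -2696
Comparing — Policy A: D=-3289, Policy B: D=-4565, Policy C: D=-2696. Highest is -2696 (Policy C).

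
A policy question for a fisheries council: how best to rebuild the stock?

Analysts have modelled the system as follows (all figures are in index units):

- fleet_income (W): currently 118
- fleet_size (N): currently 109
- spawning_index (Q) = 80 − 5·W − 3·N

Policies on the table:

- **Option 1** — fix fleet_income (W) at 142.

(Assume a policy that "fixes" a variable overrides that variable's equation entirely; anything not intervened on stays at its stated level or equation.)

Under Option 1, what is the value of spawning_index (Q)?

Option 1 (W := 142):
  W = 142
  N = 109
  Q = 80 − 5·142 − 3·109 = -957

-957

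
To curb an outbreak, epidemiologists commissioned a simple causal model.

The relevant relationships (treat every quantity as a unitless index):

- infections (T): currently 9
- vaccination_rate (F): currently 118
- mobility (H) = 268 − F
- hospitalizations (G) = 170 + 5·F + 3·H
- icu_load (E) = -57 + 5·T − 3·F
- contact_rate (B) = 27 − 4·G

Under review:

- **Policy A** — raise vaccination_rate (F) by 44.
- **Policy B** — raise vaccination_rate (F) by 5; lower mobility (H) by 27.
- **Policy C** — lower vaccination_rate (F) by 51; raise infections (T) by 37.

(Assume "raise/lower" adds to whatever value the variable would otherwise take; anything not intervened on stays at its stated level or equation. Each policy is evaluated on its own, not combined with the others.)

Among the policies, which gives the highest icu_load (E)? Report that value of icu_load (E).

-28

Policy A (F + 44):
  T = 9
  F = 118 + 44 = 162
  E = -57 + 5·9 − 3·162 = -498
Policy B (F + 5, H − 27):
  T = 9
  F = 118 + 5 = 123
  E = -57 + 5·9 − 3·123 = -381
Policy C (F − 51, T + 37):
  T = 9 + 37 = 46
  F = 118 − 51 = 67
  E = -57 + 5·46 − 3·67 = -28
Comparing — Policy A: E=-498, Policy B: E=-381, Policy C: E=-28. Highest is -28 (Policy C).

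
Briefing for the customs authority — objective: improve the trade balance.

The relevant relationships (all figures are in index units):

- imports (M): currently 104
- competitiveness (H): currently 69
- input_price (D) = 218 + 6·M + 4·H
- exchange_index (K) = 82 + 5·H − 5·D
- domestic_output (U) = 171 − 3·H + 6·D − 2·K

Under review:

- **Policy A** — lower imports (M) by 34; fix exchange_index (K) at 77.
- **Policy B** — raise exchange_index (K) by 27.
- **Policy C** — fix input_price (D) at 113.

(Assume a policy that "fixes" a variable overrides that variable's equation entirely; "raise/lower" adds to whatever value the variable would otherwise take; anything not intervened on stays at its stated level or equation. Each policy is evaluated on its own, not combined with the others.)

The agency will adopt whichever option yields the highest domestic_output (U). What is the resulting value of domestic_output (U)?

Policy A (M − 34, K := 77):
  M = 104 − 34 = 70
  H = 69
  D = 218 + 6·70 + 4·69 = 914
  K = 77
  U = 171 − 3·69 + 6·914 − 2·77 = 5294
Policy B (K + 27):
  M = 104
  H = 69
  D = 218 + 6·104 + 4·69 = 1118
  K = 82 + 5·69 − 5·1118 (+27 from intervention) = -5136
  U = 171 − 3·69 + 6·1118 − 2·(-5136) = 16944
Policy C (D := 113):
  M = 104
  H = 69
  D = 113
  K = 82 + 5·69 − 5·113 = -138
  U = 171 − 3·69 + 6·113 − 2·(-138) = 918
Comparing — Policy A: U=5294, Policy B: U=16944, Policy C: U=918. Highest is 16944 (Policy B).

16944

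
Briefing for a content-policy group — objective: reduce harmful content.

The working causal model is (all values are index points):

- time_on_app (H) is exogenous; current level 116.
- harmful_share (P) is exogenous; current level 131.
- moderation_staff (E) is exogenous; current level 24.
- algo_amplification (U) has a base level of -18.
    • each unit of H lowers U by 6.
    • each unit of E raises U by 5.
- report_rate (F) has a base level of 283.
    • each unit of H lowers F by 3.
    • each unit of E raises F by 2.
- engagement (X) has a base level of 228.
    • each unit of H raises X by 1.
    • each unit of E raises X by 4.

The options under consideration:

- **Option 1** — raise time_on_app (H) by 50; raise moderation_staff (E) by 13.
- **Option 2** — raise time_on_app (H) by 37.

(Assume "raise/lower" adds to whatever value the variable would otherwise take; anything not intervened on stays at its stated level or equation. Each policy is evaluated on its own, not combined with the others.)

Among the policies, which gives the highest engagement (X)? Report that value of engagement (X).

542

Option 1 (H + 50, E + 13):
  H = 116 + 50 = 166
  E = 24 + 13 = 37
  X = 228 + 166 + 4·37 = 542
Option 2 (H + 37):
  H = 116 + 37 = 153
  E = 24
  X = 228 + 153 + 4·24 = 477
Comparing — Option 1: X=542, Option 2: X=477. Highest is 542 (Option 1).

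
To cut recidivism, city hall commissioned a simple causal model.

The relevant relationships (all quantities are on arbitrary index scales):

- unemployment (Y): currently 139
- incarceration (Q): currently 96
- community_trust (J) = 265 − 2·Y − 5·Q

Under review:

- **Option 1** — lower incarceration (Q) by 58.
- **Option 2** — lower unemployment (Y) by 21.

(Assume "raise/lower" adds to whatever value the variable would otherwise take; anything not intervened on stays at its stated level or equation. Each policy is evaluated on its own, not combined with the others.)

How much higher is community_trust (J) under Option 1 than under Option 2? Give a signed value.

248

Option 1 (Q − 58):
  Y = 139
  Q = 96 − 58 = 38
  J = 265 − 2·139 − 5·38 = -203
Option 2 (Y − 21):
  Y = 139 − 21 = 118
  Q = 96
  J = 265 − 2·118 − 5·96 = -451
J: -203 − (-451) = 248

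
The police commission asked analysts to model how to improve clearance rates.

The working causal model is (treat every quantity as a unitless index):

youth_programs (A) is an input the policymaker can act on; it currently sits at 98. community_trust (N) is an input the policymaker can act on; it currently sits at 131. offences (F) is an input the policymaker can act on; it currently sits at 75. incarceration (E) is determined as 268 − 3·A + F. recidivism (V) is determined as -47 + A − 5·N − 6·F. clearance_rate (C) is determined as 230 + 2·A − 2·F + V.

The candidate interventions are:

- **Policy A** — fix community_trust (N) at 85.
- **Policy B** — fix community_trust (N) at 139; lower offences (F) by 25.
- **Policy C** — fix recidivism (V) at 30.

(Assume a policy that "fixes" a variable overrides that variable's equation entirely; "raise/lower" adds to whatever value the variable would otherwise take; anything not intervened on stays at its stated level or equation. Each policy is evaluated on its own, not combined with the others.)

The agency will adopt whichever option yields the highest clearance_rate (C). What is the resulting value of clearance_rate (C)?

306

Policy A (N := 85):
  A = 98
  N = 85
  F = 75
  V = -47 + 98 − 5·85 − 6·75 = -824
  C = 230 + 2·98 − 2·75 + (-824) = -548
Policy B (N := 139, F − 25):
  A = 98
  N = 139
  F = 75 − 25 = 50
  V = -47 + 98 − 5·139 − 6·50 = -944
  C = 230 + 2·98 − 2·50 + (-944) = -618
Policy C (V := 30):
  A = 98
  N = 131
  F = 75
  V = 30
  C = 230 + 2·98 − 2·75 + 30 = 306
Comparing — Policy A: C=-548, Policy B: C=-618, Policy C: C=306. Highest is 306 (Policy C).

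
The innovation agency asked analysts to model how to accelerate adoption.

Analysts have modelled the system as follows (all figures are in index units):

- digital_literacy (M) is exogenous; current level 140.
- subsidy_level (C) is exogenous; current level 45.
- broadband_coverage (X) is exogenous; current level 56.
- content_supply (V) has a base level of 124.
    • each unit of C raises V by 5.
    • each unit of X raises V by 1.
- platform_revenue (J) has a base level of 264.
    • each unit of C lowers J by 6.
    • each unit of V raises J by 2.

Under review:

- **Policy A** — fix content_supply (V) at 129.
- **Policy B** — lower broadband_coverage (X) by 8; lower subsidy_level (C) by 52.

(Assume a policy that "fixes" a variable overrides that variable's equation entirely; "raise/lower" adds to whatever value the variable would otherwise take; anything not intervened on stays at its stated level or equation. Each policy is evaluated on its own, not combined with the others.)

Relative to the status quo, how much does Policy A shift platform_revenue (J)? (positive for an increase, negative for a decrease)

Baseline:
  C = 45
  X = 56
  V = 124 + 5·45 + 56 = 405
  J = 264 − 6·45 + 2·405 = 804
Policy A (V := 129):
  C = 45
  X = 56
  V = 129
  J = 264 − 6·45 + 2·129 = 252
Change in J: 252 − 804 = -552

-552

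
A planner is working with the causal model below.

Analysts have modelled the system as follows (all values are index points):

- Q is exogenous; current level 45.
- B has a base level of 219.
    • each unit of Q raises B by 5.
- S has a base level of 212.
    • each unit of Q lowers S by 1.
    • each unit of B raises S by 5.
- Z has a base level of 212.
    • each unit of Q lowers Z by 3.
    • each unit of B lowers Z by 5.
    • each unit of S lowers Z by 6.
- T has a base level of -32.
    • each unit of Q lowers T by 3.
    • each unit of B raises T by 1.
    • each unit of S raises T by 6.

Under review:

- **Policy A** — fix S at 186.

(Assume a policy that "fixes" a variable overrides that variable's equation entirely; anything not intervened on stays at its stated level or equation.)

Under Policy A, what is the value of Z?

-3259

Policy A (S := 186):
  Q = 45
  B = 219 + 5·45 = 444
  S = 186
  Z = 212 − 3·45 − 5·444 − 6·186 = -3259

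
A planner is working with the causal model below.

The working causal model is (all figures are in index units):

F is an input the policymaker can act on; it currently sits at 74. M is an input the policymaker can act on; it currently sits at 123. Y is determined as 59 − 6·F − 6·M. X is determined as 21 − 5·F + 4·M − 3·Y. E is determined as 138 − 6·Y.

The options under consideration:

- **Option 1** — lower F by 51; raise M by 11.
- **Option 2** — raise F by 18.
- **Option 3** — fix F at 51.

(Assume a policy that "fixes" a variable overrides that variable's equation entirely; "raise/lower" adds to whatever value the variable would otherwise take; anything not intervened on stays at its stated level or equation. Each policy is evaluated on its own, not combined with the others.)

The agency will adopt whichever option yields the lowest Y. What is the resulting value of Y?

-1231

Option 1 (F − 51, M + 11):
  F = 74 − 51 = 23
  M = 123 + 11 = 134
  Y = 59 − 6·23 − 6·134 = -883
Option 2 (F + 18):
  F = 74 + 18 = 92
  M = 123
  Y = 59 − 6·92 − 6·123 = -1231
Option 3 (F := 51):
  F = 51
  M = 123
  Y = 59 − 6·51 − 6·123 = -985
Comparing — Option 1: Y=-883, Option 2: Y=-1231, Option 3: Y=-985. Lowest is -1231 (Option 2).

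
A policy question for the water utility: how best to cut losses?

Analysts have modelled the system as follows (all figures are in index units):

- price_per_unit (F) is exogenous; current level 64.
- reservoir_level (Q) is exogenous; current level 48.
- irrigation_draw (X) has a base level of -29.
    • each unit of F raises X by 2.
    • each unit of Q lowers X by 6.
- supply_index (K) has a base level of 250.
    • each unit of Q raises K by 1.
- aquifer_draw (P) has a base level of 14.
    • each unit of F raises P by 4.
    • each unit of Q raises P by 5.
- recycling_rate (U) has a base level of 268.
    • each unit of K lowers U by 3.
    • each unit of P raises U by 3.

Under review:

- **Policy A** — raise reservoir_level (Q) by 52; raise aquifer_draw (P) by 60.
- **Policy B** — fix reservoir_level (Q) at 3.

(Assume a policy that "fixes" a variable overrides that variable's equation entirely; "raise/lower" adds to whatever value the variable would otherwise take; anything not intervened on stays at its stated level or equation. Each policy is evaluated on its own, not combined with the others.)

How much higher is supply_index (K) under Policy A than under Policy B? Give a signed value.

97

Policy A (Q + 52, P + 60):
  Q = 48 + 52 = 100
  K = 250 + 100 = 350
Policy B (Q := 3):
  Q = 3
  K = 250 + 3 = 253
K: 350 − 253 = 97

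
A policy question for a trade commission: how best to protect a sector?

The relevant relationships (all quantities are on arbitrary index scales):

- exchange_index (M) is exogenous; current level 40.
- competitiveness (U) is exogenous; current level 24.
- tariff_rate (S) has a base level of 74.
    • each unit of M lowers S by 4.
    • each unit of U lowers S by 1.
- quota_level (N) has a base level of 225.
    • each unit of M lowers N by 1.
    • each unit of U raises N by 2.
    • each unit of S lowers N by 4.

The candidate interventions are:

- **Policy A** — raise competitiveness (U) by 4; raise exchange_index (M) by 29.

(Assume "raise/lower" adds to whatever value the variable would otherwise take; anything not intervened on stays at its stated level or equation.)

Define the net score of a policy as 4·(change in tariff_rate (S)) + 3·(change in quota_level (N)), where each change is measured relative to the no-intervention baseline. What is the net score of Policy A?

Baseline:
  M = 40
  U = 24
  S = 74 − 4·40 − 24 = -110
  N = 225 − 40 + 2·24 − 4·(-110) = 673
Policy A (U + 4, M + 29):
  M = 40 + 29 = 69
  U = 24 + 4 = 28
  S = 74 − 4·69 − 28 = -230
  N = 225 − 69 + 2·28 − 4·(-230) = 1132
ΔS = -230 − (-110) = -120; ΔN = 1132 − 673 = 459
Score = 4·(-120) + 3·459 = 897

897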